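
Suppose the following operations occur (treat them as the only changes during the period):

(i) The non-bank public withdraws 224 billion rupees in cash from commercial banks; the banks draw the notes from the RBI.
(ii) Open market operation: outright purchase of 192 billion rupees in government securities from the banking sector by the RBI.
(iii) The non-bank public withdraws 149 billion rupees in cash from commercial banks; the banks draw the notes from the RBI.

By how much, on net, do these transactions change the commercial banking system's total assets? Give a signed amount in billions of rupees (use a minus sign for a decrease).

Currency withdrawal 224 billion rupees: bank balance sheets shrink → −224B.
OMO purchase (from banks) 192 billion rupees: just an asset swap on bank balance sheets → 0.
Currency withdrawal 149 billion rupees: bank balance sheets shrink → −149B.
Net: −224 + 0 − 149 = -373 billion.

-373 billion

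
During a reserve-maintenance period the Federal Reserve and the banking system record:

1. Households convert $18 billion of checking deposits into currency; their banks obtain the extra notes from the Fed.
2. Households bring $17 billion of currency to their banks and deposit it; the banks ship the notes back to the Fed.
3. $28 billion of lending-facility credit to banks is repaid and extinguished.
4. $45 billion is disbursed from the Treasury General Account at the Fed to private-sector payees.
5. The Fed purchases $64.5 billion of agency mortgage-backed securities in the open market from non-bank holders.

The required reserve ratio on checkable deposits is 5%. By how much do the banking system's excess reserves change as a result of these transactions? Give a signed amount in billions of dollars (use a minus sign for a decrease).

Currency withdrawal $18 billion: reserves −$18B, deposits −$18B.
Currency deposit $17 billion: reserves +$17B, deposits +$17B.
Discount-window repayment $28 billion: reserves −$28B, deposits 0.
Government spending $45 billion: reserves +$45B, deposits +$45B.
Asset purchase (from non-banks) $64.5 billion: reserves +$64.5B, deposits +$64.5B.
Totals: Δreserves = +$80.5B, Δdeposits = +$108.5B.
Δrequired reserves = 5% × +$108.5B = +$5.425B.
Δexcess reserves = Δreserves − Δrequired = +$80.5B − (+$5.425B) = +$75.075 billion.

+$75.075 billion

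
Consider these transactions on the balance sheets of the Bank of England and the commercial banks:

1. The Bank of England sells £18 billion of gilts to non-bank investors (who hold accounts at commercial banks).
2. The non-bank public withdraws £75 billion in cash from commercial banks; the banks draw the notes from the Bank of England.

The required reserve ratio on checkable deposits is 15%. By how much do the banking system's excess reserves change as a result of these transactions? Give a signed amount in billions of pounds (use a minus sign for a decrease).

Asset sale (to non-banks) £18 billion: reserves −£18B, deposits −£18B.
Currency withdrawal £75 billion: reserves −£75B, deposits −£75B.
Totals: Δreserves = −£93B, Δdeposits = −£93B.
Δrequired reserves = 15% × −£93B = −£13.95B.
Δexcess reserves = Δreserves − Δrequired = −£93B − (−£13.95B) = -£79.05 billion.

-£79.05 billion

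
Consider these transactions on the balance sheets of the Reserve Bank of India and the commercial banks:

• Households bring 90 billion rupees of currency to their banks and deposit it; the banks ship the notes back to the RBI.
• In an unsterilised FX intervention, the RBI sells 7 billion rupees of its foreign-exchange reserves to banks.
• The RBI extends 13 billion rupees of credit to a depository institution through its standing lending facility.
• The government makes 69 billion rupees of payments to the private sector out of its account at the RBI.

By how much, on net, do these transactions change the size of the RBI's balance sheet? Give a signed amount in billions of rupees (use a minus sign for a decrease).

+6 billion

RBI balance sheet:
  Assets:      Loans to banks +13B, Foreign assets −7B
  Liabilities: Bank reserves +165B, Currency in circulation −90B, Government deposits −69B
Commercial banking system:
  Assets:      Reserves at CB +165B, Foreign assets +7B
  Liabilities: Checkable deposits +159B, Borrowings from CB +13B
Change in total RBI assets = +6 billion.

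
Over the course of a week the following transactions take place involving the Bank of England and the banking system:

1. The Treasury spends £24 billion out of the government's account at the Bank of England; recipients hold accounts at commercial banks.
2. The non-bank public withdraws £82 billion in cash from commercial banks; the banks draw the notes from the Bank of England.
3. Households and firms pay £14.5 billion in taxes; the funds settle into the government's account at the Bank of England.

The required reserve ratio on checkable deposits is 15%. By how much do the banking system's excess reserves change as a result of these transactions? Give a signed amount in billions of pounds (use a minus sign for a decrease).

Government spending £24 billion: reserves +£24B, deposits +£24B.
Currency withdrawal £82 billion: reserves −£82B, deposits −£82B.
Government account inflow £14.5 billion: reserves −£14.5B, deposits −£14.5B.
Totals: Δreserves = −£72.5B, Δdeposits = −£72.5B.
Δrequired reserves = 15% × −£72.5B = −£10.875B.
Δexcess reserves = Δreserves − Δrequired = −£72.5B − (−£10.875B) = -£61.625 billion.

-£61.625 billion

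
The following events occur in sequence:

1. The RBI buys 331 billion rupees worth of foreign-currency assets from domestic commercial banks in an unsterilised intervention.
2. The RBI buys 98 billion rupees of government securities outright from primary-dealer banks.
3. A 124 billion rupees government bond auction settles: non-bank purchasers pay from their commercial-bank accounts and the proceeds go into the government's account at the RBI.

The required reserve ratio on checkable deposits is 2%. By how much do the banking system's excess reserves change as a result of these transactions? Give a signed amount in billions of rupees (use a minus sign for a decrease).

+307.48 billion

FX purchase 331 billion rupees: reserves +331B, deposits 0.
OMO purchase (from banks) 98 billion rupees: reserves +98B, deposits 0.
Government account inflow 124 billion rupees: reserves −124B, deposits −124B.
Totals: Δreserves = +305B, Δdeposits = −124B.
Δrequired reserves = 2% × −124B = −2.48B.
Δexcess reserves = Δreserves − Δrequired = +305B − (−2.48B) = +307.48 billion.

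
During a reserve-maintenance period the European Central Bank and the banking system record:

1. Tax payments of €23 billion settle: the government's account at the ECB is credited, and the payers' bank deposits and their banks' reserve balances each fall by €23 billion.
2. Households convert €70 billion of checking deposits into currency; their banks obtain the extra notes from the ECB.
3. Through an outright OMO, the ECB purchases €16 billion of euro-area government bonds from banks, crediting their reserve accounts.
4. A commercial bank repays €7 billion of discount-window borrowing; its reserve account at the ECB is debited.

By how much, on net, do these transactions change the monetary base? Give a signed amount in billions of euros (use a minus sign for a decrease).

-€14 billion

ECB balance sheet:
  Assets:      Securities +€16B, Loans to banks −€7B
  Liabilities: Bank reserves −€84B, Currency in circulation +€70B, Government deposits +€23B
Commercial banking system:
  Assets:      Reserves at CB −€84B, Securities −€16B
  Liabilities: Checkable deposits −€93B, Borrowings from CB −€7B
Monetary base = currency + reserves: +€70B + (−€84B) = -€14 billion.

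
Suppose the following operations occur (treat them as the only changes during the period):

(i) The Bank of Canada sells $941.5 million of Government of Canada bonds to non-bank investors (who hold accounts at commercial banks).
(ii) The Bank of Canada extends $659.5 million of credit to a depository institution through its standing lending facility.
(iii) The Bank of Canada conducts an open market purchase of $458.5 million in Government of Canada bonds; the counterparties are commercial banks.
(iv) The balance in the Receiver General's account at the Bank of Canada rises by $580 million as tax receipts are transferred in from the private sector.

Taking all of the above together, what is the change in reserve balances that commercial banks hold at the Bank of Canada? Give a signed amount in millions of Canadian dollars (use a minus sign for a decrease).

Asset sale (to non-banks) $941.5 million: the non-bank buyers' banks settle from reserves → −$941.5M.
Discount-window loan $659.5 million: the loan is credited to the bank's reserve account → +$659.5M.
OMO purchase (from banks) $458.5 million: the Bank of Canada pays by crediting reserve accounts → +$458.5M.
Government account inflow $580 million: funds move from bank reserves into the government account → −$580M.
Net: −941.5 + 659.5 + 458.5 − 580 = -$403.5 million.

-$403.5 million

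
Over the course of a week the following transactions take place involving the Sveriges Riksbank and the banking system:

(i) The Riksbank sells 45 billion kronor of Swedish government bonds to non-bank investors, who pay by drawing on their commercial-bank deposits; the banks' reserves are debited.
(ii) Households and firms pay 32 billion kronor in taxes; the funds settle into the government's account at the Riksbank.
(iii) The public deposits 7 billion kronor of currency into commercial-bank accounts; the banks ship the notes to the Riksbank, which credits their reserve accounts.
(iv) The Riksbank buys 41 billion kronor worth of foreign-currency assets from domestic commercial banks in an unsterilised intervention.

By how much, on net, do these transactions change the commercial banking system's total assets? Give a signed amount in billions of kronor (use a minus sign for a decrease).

-70 billion

Riksbank balance sheet:
  Assets:      Securities −45B, Foreign assets +41B
  Liabilities: Bank reserves −29B, Currency in circulation −7B, Government deposits +32B
Commercial banking system:
  Assets:      Reserves at CB −29B, Foreign assets −41B
  Liabilities: Checkable deposits −70B
Change in total bank assets = -70 billion.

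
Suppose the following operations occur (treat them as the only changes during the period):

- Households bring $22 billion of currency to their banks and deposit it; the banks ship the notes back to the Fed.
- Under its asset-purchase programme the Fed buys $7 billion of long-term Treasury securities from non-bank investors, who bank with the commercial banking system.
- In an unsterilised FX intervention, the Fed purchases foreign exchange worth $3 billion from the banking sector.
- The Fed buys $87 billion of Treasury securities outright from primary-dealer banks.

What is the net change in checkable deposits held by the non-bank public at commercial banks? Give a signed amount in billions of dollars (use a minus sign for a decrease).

Currency deposit $22 billion: non-bank counterparties' bank balances rise → +$22B.
Asset purchase (from non-banks) $7 billion: non-bank counterparties' bank balances rise → +$7B.
FX purchase $3 billion: the counterparty is a bank, so public deposits are unchanged → 0.
OMO purchase (from banks) $87 billion: the counterparty is a bank, so public deposits are unchanged → 0.
Net: 22 + 7 + 0 + 0 = +$29 billion.

+$29 billion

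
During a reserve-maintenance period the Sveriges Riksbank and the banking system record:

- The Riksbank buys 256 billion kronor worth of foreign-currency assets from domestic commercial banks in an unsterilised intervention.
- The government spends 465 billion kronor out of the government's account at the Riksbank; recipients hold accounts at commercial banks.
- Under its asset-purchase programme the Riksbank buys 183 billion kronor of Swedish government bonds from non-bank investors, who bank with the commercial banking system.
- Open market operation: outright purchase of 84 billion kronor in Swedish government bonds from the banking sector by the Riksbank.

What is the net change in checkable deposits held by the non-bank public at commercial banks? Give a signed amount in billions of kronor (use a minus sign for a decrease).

Riksbank balance sheet:
  Assets:      Securities +267B, Foreign assets +256B
  Liabilities: Bank reserves +988B, Government deposits −465B
Commercial banking system:
  Assets:      Reserves at CB +988B, Securities −84B, Foreign assets −256B
  Liabilities: Checkable deposits +648B
So the change in checkable deposits held by the non-bank public at commercial banks is +648 billion.

+648 billion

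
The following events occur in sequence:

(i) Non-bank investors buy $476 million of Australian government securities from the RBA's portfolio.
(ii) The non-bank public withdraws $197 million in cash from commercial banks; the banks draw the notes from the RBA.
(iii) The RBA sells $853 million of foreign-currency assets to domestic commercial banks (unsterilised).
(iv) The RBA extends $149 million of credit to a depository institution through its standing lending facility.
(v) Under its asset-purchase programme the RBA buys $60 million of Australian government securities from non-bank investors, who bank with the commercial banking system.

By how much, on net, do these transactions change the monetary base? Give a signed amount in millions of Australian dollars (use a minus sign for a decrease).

-$1120 million

RBA balance sheet:
  Assets:      Securities −$416M, Loans to banks +$149M, Foreign assets −$853M
  Liabilities: Bank reserves −$1317M, Currency in circulation +$197M
Monetary base = currency + reserves: +$197M + (−$1317M) = -$1120 million.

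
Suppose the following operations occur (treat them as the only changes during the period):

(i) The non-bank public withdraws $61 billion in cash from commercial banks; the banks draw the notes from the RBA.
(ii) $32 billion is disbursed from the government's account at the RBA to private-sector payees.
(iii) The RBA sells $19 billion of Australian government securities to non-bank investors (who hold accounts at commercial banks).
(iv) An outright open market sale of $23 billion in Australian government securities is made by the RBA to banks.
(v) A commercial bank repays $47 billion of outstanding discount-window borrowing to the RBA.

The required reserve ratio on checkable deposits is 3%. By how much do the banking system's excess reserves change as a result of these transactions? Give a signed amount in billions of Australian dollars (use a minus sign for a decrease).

-$116.56 billion

Currency withdrawal $61 billion: reserves −$61B, deposits −$61B.
Government spending $32 billion: reserves +$32B, deposits +$32B.
Asset sale (to non-banks) $19 billion: reserves −$19B, deposits −$19B.
OMO sale (to banks) $23 billion: reserves −$23B, deposits 0.
Discount-window repayment $47 billion: reserves −$47B, deposits 0.
Totals: Δreserves = −$118B, Δdeposits = −$48B.
Δrequired reserves = 3% × −$48B = −$1.44B.
Δexcess reserves = Δreserves − Δrequired = −$118B − (−$1.44B) = -$116.56 billion.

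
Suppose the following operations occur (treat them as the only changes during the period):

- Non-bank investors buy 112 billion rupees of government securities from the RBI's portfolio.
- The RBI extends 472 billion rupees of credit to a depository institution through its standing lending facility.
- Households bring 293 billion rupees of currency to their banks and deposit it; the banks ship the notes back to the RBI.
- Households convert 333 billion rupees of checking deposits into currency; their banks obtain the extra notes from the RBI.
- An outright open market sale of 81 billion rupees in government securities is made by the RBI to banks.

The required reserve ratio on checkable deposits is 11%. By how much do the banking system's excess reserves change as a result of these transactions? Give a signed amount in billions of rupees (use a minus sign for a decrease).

+255.72 billion

Asset sale (to non-banks) 112 billion rupees: reserves −112B, deposits −112B.
Discount-window loan 472 billion rupees: reserves +472B, deposits 0.
Currency deposit 293 billion rupees: reserves +293B, deposits +293B.
Currency withdrawal 333 billion rupees: reserves −333B, deposits −333B.
OMO sale (to banks) 81 billion rupees: reserves −81B, deposits 0.
Totals: Δreserves = +239B, Δdeposits = −152B.
Δrequired reserves = 11% × −152B = −16.72B.
Δexcess reserves = Δreserves − Δrequired = +239B − (−16.72B) = +255.72 billion.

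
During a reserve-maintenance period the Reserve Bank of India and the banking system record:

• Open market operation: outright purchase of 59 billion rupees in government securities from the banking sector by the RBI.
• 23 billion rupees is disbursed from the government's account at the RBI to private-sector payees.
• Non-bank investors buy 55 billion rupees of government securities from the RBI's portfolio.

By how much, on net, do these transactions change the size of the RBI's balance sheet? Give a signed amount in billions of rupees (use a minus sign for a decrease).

RBI balance sheet:
  Assets:      Securities +4B
  Liabilities: Bank reserves +27B, Government deposits −23B
Commercial banking system:
  Assets:      Reserves at CB +27B, Securities −59B
  Liabilities: Checkable deposits −32B
Change in total RBI assets = +4 billion.

+4 billion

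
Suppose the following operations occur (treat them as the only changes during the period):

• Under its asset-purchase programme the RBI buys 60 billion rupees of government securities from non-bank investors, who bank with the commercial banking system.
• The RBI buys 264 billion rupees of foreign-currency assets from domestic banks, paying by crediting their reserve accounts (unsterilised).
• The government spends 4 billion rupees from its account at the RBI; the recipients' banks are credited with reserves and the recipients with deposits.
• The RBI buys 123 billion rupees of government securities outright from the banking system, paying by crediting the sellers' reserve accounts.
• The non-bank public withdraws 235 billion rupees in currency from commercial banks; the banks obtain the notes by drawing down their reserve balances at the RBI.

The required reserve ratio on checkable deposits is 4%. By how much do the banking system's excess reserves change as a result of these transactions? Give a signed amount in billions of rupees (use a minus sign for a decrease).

+222.84 billion

Asset purchase (from non-banks) 60 billion rupees: reserves +60B, deposits +60B.
FX purchase 264 billion rupees: reserves +264B, deposits 0.
Government spending 4 billion rupees: reserves +4B, deposits +4B.
OMO purchase (from banks) 123 billion rupees: reserves +123B, deposits 0.
Currency withdrawal 235 billion rupees: reserves −235B, deposits −235B.
Totals: Δreserves = +216B, Δdeposits = −171B.
Δrequired reserves = 4% × −171B = −6.84B.
Δexcess reserves = Δreserves − Δrequired = +216B − (−6.84B) = +222.84 billion.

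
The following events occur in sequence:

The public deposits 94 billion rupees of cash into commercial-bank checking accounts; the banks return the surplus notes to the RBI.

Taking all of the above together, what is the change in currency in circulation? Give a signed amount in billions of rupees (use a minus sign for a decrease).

-94 billion

Currency deposit 94 billion rupees: notes return to the central bank → −94B.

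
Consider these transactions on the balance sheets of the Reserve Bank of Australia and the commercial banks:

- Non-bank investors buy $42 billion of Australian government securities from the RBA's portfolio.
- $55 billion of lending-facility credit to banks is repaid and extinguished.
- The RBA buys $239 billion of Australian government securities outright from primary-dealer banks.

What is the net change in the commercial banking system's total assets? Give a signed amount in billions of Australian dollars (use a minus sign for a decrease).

-$97 billion

Asset sale (to non-banks) $42 billion: bank balance sheets shrink → −$42B.
Discount-window repayment $55 billion: bank balance sheets shrink → −$55B.
OMO purchase (from banks) $239 billion: just an asset swap on bank balance sheets → 0.
Net: −42 − 55 + 0 = -$97 billion.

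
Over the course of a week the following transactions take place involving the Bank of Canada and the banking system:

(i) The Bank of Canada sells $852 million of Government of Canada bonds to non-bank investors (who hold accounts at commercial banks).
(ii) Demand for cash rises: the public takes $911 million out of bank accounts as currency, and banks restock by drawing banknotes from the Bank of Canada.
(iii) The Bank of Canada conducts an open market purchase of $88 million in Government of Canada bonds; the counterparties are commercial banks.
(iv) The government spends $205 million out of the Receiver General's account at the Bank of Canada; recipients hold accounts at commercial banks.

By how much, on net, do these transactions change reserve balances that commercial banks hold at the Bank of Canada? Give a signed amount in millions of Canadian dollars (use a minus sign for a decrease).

Bank of Canada balance sheet:
  Assets:      Securities −$764M
  Liabilities: Bank reserves −$1470M, Currency in circulation +$911M, Government deposits −$205M
So the change in reserve balances that commercial banks hold at the Bank of Canada is -$1470 million.

-$1470 million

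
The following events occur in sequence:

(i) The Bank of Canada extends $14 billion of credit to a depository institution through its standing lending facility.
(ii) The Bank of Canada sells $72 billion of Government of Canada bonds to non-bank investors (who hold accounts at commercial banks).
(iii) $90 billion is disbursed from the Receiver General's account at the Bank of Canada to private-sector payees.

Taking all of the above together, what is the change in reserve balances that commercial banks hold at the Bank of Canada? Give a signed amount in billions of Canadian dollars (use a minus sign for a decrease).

Bank of Canada balance sheet:
  Assets:      Securities −$72B, Loans to banks +$14B
  Liabilities: Bank reserves +$32B, Government deposits −$90B
So the change in reserve balances that commercial banks hold at the Bank of Canada is +$32 billion.

+$32 billion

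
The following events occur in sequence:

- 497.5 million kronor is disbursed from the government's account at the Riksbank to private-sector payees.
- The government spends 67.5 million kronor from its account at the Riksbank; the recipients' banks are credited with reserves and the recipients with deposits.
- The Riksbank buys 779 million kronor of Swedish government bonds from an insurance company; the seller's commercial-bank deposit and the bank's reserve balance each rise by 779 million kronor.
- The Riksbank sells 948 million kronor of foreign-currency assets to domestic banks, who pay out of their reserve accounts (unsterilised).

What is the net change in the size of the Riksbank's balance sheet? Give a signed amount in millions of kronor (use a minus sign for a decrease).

Riksbank balance sheet:
  Assets:      Securities +779M, Foreign assets −948M
  Liabilities: Bank reserves +396M, Government deposits −565M
Change in total Riksbank assets = -169 million.

-169 million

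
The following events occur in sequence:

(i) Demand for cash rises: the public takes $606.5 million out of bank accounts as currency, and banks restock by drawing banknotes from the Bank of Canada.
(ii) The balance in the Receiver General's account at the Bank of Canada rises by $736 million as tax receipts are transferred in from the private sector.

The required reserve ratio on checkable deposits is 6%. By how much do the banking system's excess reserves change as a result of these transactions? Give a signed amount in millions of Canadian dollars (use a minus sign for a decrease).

Currency withdrawal $606.5 million: reserves −$606.5M, deposits −$606.5M.
Government account inflow $736 million: reserves −$736M, deposits −$736M.
Totals: Δreserves = −$1342.5M, Δdeposits = −$1342.5M.
Δrequired reserves = 6% × −$1342.5M = −$80.55M.
Δexcess reserves = Δreserves − Δrequired = −$1342.5M − (−$80.55M) = -$1261.95 million.

-$1261.95 million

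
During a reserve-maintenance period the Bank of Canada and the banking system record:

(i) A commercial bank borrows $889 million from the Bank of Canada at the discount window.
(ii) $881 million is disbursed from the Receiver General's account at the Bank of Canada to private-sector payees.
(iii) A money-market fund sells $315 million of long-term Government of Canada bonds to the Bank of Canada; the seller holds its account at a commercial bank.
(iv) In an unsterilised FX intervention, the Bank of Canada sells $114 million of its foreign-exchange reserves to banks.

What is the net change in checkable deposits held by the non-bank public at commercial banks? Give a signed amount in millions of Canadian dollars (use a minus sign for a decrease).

Bank of Canada balance sheet:
  Assets:      Securities +$315M, Loans to banks +$889M, Foreign assets −$114M
  Liabilities: Bank reserves +$1971M, Government deposits −$881M
Commercial banking system:
  Assets:      Reserves at CB +$1971M, Foreign assets +$114M
  Liabilities: Checkable deposits +$1196M, Borrowings from CB +$889M
So the change in checkable deposits held by the non-bank public at commercial banks is +$1196 million.

+$1196 million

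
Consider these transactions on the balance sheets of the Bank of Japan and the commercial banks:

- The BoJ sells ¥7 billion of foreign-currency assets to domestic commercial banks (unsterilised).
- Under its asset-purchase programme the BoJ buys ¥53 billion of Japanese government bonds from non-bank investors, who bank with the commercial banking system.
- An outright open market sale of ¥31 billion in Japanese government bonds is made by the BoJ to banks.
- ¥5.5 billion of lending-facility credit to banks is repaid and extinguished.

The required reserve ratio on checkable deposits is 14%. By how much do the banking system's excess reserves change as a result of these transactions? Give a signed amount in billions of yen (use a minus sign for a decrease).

+¥2.08 billion

FX sale ¥7 billion: reserves −¥7B, deposits 0.
Asset purchase (from non-banks) ¥53 billion: reserves +¥53B, deposits +¥53B.
OMO sale (to banks) ¥31 billion: reserves −¥31B, deposits 0.
Discount-window repayment ¥5.5 billion: reserves −¥5.5B, deposits 0.
Totals: Δreserves = +¥9.5B, Δdeposits = +¥53B.
Δrequired reserves = 14% × +¥53B = +¥7.42B.
Δexcess reserves = Δreserves − Δrequired = +¥9.5B − (+¥7.42B) = +¥2.08 billion.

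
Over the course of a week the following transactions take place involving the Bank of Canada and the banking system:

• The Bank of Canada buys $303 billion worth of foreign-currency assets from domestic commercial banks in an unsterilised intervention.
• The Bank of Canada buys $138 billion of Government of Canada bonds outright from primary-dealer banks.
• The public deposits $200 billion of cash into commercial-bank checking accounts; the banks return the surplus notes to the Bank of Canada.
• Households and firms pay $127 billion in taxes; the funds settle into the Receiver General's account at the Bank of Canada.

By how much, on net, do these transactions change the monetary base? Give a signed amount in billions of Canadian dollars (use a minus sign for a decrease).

+$314 billion

Bank of Canada balance sheet:
  Assets:      Securities +$138B, Foreign assets +$303B
  Liabilities: Bank reserves +$514B, Currency in circulation −$200B, Government deposits +$127B
Monetary base = currency + reserves: −$200B + (+$514B) = +$314 billion.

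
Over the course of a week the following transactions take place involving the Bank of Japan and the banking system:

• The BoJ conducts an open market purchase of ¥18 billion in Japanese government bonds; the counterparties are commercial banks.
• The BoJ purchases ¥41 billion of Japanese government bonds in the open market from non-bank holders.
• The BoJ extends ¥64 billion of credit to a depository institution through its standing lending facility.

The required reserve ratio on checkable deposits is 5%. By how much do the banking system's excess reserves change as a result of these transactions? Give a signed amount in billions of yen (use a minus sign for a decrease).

+¥120.95 billion

OMO purchase (from banks) ¥18 billion: reserves +¥18B, deposits 0.
Asset purchase (from non-banks) ¥41 billion: reserves +¥41B, deposits +¥41B.
Discount-window loan ¥64 billion: reserves +¥64B, deposits 0.
Totals: Δreserves = +¥123B, Δdeposits = +¥41B.
Δrequired reserves = 5% × +¥41B = +¥2.05B.
Δexcess reserves = Δreserves − Δrequired = +¥123B − (+¥2.05B) = +¥120.95 billion.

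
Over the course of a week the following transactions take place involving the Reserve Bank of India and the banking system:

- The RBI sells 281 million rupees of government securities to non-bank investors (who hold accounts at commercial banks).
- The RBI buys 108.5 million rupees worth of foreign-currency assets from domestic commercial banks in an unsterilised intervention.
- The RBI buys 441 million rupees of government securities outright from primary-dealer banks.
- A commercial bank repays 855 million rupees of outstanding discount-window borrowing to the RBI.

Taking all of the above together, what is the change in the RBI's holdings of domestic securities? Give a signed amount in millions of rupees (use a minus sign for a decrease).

Asset sale (to non-banks) 281 million rupees: securities removed from the RBI's portfolio → −281M.
FX purchase 108.5 million rupees: the RBI's securities portfolio is untouched → 0.
OMO purchase (from banks) 441 million rupees: securities added to the RBI's portfolio → +441M.
Discount-window repayment 855 million rupees: the RBI's securities portfolio is untouched → 0.
Net: −281 + 0 + 441 + 0 = +160 million.

+160 million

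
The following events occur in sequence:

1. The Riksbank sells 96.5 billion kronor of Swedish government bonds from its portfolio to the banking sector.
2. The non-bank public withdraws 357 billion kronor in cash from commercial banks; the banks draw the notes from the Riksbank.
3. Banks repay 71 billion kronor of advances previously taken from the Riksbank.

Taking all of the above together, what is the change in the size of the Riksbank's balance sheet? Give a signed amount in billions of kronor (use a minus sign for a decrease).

OMO sale (to banks) 96.5 billion kronor: a Riksbank asset is shed → −96.5B.
Currency withdrawal 357 billion kronor: only the composition of liabilities changes → 0.
Discount-window repayment 71 billion kronor: a Riksbank asset is shed → −71B.
Net: −96.5 + 0 − 71 = -167.5 billion.

-167.5 billion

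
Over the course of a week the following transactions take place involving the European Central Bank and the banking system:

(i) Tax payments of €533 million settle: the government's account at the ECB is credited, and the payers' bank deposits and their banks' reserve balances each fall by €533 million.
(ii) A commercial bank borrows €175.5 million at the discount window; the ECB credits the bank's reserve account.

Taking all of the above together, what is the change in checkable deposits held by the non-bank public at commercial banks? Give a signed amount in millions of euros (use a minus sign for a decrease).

-€533 million

Government account inflow €533 million: non-bank counterparties' bank balances fall → −€533M.
Discount-window loan €175.5 million: the counterparty is a bank, so public deposits are unchanged → 0.
Net: −533 + 0 = -€533 million.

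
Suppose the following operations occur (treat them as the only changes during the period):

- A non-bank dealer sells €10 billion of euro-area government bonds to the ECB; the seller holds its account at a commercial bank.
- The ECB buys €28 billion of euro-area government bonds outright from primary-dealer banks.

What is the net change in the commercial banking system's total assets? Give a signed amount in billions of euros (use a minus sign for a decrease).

+€10 billion

ECB balance sheet:
  Assets:      Securities +€38B
  Liabilities: Bank reserves +€38B
Commercial banking system:
  Assets:      Reserves at CB +€38B, Securities −€28B
  Liabilities: Checkable deposits +€10B
Change in total bank assets = +€10 billion.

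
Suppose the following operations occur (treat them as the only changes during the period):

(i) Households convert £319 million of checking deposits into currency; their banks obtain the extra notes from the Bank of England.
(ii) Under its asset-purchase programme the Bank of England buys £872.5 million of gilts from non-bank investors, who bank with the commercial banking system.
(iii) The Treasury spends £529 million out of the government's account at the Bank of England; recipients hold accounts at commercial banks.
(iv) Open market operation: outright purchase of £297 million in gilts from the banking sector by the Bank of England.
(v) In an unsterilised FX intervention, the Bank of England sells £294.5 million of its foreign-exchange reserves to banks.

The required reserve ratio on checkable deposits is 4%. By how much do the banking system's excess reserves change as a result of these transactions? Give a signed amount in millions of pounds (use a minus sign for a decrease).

+£1041.7 million

Currency withdrawal £319 million: reserves −£319M, deposits −£319M.
Asset purchase (from non-banks) £872.5 million: reserves +£872.5M, deposits +£872.5M.
Government spending £529 million: reserves +£529M, deposits +£529M.
OMO purchase (from banks) £297 million: reserves +£297M, deposits 0.
FX sale £294.5 million: reserves −£294.5M, deposits 0.
Totals: Δreserves = +£1085M, Δdeposits = +£1082.5M.
Δrequired reserves = 4% × +£1082.5M = +£43.3M.
Δexcess reserves = Δreserves − Δrequired = +£1085M − (+£43.3M) = +£1041.7 million.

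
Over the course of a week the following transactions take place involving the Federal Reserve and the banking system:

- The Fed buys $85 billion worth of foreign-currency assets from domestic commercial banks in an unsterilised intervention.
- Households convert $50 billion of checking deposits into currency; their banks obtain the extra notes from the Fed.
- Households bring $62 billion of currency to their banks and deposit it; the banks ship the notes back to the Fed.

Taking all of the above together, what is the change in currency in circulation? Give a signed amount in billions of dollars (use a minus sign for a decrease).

-$12 billion

Fed balance sheet:
  Assets:      Foreign assets +$85B
  Liabilities: Bank reserves +$97B, Currency in circulation −$12B
So the change in currency in circulation is -$12 billion.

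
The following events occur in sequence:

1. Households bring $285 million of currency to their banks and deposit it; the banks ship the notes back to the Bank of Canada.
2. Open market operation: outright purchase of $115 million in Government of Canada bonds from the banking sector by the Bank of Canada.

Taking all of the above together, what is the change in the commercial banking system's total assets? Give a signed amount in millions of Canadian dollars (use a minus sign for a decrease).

Bank of Canada balance sheet:
  Assets:      Securities +$115M
  Liabilities: Bank reserves +$400M, Currency in circulation −$285M
Commercial banking system:
  Assets:      Reserves at CB +$400M, Securities −$115M
  Liabilities: Checkable deposits +$285M
Change in total bank assets = +$285 million.

+$285 million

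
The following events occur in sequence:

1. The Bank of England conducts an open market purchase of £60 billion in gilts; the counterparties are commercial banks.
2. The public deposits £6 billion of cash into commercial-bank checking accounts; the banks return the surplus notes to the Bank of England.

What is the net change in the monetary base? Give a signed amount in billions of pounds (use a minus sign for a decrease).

OMO purchase (from banks) £60 billion: Bank of England balance sheet expands → +£60B.
Currency deposit £6 billion: just a shift between currency and reserves — both are base money → 0.
Net: 60 + 0 = +£60 billion.

+£60 billion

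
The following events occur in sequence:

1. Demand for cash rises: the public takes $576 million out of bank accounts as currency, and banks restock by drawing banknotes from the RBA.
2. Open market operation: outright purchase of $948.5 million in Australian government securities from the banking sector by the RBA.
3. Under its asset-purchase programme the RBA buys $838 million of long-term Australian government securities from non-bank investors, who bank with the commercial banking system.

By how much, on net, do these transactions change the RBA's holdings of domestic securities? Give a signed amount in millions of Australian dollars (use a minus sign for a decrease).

+$1786.5 million

Currency withdrawal $576 million: the RBA's securities portfolio is untouched → 0.
OMO purchase (from banks) $948.5 million: securities added to the RBA's portfolio → +$948.5M.
Asset purchase (from non-banks) $838 million: securities added to the RBA's portfolio → +$838M.
Net: 0 + 948.5 + 838 = +$1786.5 million.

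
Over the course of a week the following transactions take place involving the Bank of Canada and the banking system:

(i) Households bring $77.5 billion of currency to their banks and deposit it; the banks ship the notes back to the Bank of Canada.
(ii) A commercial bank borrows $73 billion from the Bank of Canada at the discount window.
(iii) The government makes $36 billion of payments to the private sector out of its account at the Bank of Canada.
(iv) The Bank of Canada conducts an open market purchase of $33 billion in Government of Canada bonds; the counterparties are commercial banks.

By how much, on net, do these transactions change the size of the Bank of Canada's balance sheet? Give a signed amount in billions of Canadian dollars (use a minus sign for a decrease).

+$106 billion

Bank of Canada balance sheet:
  Assets:      Securities +$33B, Loans to banks +$73B
  Liabilities: Bank reserves +$219.5B, Currency in circulation −$77.5B, Government deposits −$36B
Change in total Bank of Canada assets = +$106 billion.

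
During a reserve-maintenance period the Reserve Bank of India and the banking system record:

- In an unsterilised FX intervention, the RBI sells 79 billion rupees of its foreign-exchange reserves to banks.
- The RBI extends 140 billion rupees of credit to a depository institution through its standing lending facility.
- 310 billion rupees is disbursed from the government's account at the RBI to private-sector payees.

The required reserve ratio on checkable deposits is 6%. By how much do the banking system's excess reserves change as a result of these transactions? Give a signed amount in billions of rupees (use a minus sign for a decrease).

+352.4 billion

FX sale 79 billion rupees: reserves −79B, deposits 0.
Discount-window loan 140 billion rupees: reserves +140B, deposits 0.
Government spending 310 billion rupees: reserves +310B, deposits +310B.
Totals: Δreserves = +371B, Δdeposits = +310B.
Δrequired reserves = 6% × +310B = +18.6B.
Δexcess reserves = Δreserves − Δrequired = +371B − (+18.6B) = +352.4 billion.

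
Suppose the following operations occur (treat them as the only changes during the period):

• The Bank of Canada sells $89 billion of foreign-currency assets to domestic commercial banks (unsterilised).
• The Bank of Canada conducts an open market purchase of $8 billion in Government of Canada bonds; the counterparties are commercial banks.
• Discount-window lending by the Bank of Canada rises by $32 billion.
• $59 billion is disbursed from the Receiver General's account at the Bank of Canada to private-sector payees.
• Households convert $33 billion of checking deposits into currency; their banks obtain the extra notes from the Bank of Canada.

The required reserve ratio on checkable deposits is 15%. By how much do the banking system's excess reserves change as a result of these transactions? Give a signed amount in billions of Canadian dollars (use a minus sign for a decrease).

-$26.9 billion

FX sale $89 billion: reserves −$89B, deposits 0.
OMO purchase (from banks) $8 billion: reserves +$8B, deposits 0.
Discount-window loan $32 billion: reserves +$32B, deposits 0.
Government spending $59 billion: reserves +$59B, deposits +$59B.
Currency withdrawal $33 billion: reserves −$33B, deposits −$33B.
Totals: Δreserves = −$23B, Δdeposits = +$26B.
Δrequired reserves = 15% × +$26B = +$3.9B.
Δexcess reserves = Δreserves − Δrequired = −$23B − (+$3.9B) = -$26.9 billion.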